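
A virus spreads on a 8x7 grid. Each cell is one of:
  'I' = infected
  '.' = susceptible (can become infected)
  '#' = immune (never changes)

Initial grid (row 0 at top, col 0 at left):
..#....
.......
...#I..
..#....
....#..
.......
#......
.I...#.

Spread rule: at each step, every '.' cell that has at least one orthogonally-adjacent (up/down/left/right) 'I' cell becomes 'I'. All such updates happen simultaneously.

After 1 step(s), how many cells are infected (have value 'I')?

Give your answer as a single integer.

Step 0 (initial): 2 infected
Step 1: +6 new -> 8 infected

Answer: 8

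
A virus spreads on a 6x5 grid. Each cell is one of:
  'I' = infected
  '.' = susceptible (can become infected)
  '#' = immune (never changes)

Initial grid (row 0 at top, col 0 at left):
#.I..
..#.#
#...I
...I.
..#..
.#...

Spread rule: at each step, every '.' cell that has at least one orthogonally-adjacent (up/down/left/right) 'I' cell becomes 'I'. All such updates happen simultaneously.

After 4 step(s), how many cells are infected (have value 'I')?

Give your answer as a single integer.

Answer: 23

Derivation:
Step 0 (initial): 3 infected
Step 1: +6 new -> 9 infected
Step 2: +7 new -> 16 infected
Step 3: +6 new -> 22 infected
Step 4: +1 new -> 23 infected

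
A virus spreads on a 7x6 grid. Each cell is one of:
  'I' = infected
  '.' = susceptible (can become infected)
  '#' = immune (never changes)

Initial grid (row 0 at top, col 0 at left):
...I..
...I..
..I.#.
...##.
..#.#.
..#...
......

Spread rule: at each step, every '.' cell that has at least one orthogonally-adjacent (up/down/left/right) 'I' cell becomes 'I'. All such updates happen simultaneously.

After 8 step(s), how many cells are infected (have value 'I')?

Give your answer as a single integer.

Step 0 (initial): 3 infected
Step 1: +7 new -> 10 infected
Step 2: +6 new -> 16 infected
Step 3: +5 new -> 21 infected
Step 4: +3 new -> 24 infected
Step 5: +3 new -> 27 infected
Step 6: +3 new -> 30 infected
Step 7: +3 new -> 33 infected
Step 8: +2 new -> 35 infected

Answer: 35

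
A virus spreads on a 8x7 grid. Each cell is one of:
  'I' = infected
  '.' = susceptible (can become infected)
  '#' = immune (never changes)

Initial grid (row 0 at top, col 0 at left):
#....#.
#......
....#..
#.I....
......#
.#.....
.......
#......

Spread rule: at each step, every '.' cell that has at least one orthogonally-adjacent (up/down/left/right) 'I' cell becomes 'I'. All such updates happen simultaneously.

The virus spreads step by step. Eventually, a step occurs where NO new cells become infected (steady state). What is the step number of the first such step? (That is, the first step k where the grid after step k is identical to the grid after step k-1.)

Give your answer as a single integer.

Step 0 (initial): 1 infected
Step 1: +4 new -> 5 infected
Step 2: +7 new -> 12 infected
Step 3: +9 new -> 21 infected
Step 4: +11 new -> 32 infected
Step 5: +8 new -> 40 infected
Step 6: +4 new -> 44 infected
Step 7: +3 new -> 47 infected
Step 8: +1 new -> 48 infected
Step 9: +0 new -> 48 infected

Answer: 9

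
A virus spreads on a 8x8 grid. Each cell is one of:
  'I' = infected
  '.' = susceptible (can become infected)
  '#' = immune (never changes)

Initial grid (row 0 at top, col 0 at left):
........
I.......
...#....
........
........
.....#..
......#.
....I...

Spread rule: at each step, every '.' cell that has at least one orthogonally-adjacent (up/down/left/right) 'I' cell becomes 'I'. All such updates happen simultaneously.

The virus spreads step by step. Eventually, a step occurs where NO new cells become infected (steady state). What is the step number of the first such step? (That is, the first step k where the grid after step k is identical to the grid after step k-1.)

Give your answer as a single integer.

Step 0 (initial): 2 infected
Step 1: +6 new -> 8 infected
Step 2: +9 new -> 17 infected
Step 3: +10 new -> 27 infected
Step 4: +12 new -> 39 infected
Step 5: +10 new -> 49 infected
Step 6: +6 new -> 55 infected
Step 7: +4 new -> 59 infected
Step 8: +2 new -> 61 infected
Step 9: +0 new -> 61 infected

Answer: 9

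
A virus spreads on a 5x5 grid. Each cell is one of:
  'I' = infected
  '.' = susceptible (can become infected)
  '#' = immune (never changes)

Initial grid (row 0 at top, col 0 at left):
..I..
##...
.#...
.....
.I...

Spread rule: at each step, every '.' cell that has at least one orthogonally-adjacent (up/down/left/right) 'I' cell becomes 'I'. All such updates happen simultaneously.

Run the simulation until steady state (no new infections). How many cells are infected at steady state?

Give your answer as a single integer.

Answer: 22

Derivation:
Step 0 (initial): 2 infected
Step 1: +6 new -> 8 infected
Step 2: +7 new -> 15 infected
Step 3: +5 new -> 20 infected
Step 4: +2 new -> 22 infected
Step 5: +0 new -> 22 infected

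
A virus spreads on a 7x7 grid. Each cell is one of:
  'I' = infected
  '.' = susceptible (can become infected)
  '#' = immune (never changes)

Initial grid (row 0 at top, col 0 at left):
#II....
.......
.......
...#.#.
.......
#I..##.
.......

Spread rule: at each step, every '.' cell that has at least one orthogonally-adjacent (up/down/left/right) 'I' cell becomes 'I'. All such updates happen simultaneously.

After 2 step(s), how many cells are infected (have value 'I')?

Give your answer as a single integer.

Step 0 (initial): 3 infected
Step 1: +6 new -> 9 infected
Step 2: +11 new -> 20 infected

Answer: 20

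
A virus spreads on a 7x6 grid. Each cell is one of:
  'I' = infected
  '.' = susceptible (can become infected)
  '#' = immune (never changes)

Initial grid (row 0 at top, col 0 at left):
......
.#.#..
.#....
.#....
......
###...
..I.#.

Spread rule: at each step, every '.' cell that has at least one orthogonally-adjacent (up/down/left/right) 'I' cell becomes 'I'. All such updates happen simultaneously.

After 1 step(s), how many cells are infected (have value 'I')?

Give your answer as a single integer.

Step 0 (initial): 1 infected
Step 1: +2 new -> 3 infected

Answer: 3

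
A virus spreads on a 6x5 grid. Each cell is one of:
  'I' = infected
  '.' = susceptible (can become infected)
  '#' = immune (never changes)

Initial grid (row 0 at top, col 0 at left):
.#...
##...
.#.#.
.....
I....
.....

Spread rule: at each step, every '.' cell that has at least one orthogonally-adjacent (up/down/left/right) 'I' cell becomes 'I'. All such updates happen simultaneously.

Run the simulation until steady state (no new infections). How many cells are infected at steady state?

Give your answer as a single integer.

Step 0 (initial): 1 infected
Step 1: +3 new -> 4 infected
Step 2: +4 new -> 8 infected
Step 3: +3 new -> 11 infected
Step 4: +4 new -> 15 infected
Step 5: +3 new -> 18 infected
Step 6: +3 new -> 21 infected
Step 7: +2 new -> 23 infected
Step 8: +1 new -> 24 infected
Step 9: +0 new -> 24 infected

Answer: 24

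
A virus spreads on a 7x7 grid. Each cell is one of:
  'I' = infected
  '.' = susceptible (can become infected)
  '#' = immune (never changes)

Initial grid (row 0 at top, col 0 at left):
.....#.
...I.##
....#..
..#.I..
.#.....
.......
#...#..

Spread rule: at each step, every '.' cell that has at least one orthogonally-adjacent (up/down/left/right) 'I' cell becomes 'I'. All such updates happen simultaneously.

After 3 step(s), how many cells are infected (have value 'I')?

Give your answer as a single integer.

Step 0 (initial): 2 infected
Step 1: +7 new -> 9 infected
Step 2: +9 new -> 18 infected
Step 3: +8 new -> 26 infected

Answer: 26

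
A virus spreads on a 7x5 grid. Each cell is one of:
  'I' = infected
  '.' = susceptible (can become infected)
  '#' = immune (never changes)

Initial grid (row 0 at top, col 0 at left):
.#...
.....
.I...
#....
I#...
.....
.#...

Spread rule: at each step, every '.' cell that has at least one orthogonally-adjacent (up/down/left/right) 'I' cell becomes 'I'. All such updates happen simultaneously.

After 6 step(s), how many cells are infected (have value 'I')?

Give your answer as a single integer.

Answer: 31

Derivation:
Step 0 (initial): 2 infected
Step 1: +5 new -> 7 infected
Step 2: +6 new -> 13 infected
Step 3: +7 new -> 20 infected
Step 4: +6 new -> 26 infected
Step 5: +4 new -> 30 infected
Step 6: +1 new -> 31 infected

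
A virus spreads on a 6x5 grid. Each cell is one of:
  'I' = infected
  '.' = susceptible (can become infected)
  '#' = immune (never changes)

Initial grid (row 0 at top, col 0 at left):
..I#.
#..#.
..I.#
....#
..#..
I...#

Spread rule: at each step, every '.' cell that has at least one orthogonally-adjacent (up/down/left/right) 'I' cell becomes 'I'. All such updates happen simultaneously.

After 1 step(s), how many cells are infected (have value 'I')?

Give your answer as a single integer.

Step 0 (initial): 3 infected
Step 1: +7 new -> 10 infected

Answer: 10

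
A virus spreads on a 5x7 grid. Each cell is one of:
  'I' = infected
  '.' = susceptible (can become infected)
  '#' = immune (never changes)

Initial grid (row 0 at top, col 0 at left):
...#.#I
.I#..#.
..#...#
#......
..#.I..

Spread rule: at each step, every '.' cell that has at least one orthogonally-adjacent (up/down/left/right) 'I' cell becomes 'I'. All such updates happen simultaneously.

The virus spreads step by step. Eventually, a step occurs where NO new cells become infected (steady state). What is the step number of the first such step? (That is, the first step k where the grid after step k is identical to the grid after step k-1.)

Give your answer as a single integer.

Step 0 (initial): 3 infected
Step 1: +7 new -> 10 infected
Step 2: +8 new -> 18 infected
Step 3: +6 new -> 24 infected
Step 4: +3 new -> 27 infected
Step 5: +0 new -> 27 infected

Answer: 5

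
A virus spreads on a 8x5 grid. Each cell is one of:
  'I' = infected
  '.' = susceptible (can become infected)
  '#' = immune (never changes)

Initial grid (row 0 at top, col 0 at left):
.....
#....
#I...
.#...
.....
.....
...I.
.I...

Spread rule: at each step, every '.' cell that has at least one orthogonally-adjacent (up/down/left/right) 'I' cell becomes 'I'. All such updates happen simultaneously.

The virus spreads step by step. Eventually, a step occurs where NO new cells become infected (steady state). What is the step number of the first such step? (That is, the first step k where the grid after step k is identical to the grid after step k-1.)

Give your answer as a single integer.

Answer: 6

Derivation:
Step 0 (initial): 3 infected
Step 1: +9 new -> 12 infected
Step 2: +10 new -> 22 infected
Step 3: +9 new -> 31 infected
Step 4: +4 new -> 35 infected
Step 5: +2 new -> 37 infected
Step 6: +0 new -> 37 infected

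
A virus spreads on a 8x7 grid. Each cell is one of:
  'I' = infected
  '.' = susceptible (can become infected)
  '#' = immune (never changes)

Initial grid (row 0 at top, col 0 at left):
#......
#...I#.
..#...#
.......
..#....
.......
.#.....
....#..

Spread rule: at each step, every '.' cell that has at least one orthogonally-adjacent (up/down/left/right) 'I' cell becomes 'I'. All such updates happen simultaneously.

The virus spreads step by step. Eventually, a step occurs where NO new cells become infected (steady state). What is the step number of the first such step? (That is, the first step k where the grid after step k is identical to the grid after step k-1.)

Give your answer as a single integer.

Step 0 (initial): 1 infected
Step 1: +3 new -> 4 infected
Step 2: +6 new -> 10 infected
Step 3: +6 new -> 16 infected
Step 4: +8 new -> 24 infected
Step 5: +6 new -> 30 infected
Step 6: +6 new -> 36 infected
Step 7: +6 new -> 42 infected
Step 8: +3 new -> 45 infected
Step 9: +2 new -> 47 infected
Step 10: +1 new -> 48 infected
Step 11: +0 new -> 48 infected

Answer: 11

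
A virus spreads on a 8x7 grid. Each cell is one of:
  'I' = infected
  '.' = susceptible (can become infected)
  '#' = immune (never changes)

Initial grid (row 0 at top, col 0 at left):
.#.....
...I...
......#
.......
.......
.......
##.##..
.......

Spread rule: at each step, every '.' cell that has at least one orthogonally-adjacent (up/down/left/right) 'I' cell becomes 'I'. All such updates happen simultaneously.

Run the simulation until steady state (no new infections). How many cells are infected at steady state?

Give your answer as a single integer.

Answer: 50

Derivation:
Step 0 (initial): 1 infected
Step 1: +4 new -> 5 infected
Step 2: +7 new -> 12 infected
Step 3: +8 new -> 20 infected
Step 4: +8 new -> 28 infected
Step 5: +6 new -> 34 infected
Step 6: +5 new -> 39 infected
Step 7: +4 new -> 43 infected
Step 8: +4 new -> 47 infected
Step 9: +3 new -> 50 infected
Step 10: +0 new -> 50 infected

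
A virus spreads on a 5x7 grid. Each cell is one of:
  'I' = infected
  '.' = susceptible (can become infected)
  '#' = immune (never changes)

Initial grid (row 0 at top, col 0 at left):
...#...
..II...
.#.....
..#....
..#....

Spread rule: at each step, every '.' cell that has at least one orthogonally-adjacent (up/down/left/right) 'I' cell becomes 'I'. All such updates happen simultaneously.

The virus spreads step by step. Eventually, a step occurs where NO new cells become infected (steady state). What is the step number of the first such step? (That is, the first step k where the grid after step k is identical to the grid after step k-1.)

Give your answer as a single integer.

Answer: 7

Derivation:
Step 0 (initial): 2 infected
Step 1: +5 new -> 7 infected
Step 2: +6 new -> 13 infected
Step 3: +7 new -> 20 infected
Step 4: +5 new -> 25 infected
Step 5: +4 new -> 29 infected
Step 6: +2 new -> 31 infected
Step 7: +0 new -> 31 infected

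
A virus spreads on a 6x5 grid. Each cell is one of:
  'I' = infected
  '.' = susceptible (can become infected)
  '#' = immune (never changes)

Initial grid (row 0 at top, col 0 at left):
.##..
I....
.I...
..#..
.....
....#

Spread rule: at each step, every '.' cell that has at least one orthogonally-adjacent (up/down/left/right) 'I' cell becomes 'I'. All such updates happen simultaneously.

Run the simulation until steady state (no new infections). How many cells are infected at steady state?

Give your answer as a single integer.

Answer: 26

Derivation:
Step 0 (initial): 2 infected
Step 1: +5 new -> 7 infected
Step 2: +4 new -> 11 infected
Step 3: +6 new -> 17 infected
Step 4: +6 new -> 23 infected
Step 5: +3 new -> 26 infected
Step 6: +0 new -> 26 infected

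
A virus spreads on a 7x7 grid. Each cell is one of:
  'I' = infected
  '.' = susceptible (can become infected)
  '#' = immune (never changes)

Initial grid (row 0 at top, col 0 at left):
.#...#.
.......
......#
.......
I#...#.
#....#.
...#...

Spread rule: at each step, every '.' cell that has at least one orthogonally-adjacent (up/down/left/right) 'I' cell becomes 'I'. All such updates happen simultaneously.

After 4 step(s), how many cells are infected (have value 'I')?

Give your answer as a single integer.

Step 0 (initial): 1 infected
Step 1: +1 new -> 2 infected
Step 2: +2 new -> 4 infected
Step 3: +3 new -> 7 infected
Step 4: +5 new -> 12 infected

Answer: 12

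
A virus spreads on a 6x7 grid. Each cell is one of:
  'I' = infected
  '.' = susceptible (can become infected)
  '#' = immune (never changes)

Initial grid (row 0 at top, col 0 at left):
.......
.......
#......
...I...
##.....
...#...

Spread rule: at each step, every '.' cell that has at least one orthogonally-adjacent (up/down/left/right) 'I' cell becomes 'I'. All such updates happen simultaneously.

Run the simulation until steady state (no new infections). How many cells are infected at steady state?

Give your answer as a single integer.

Answer: 38

Derivation:
Step 0 (initial): 1 infected
Step 1: +4 new -> 5 infected
Step 2: +7 new -> 12 infected
Step 3: +10 new -> 22 infected
Step 4: +8 new -> 30 infected
Step 5: +6 new -> 36 infected
Step 6: +2 new -> 38 infected
Step 7: +0 new -> 38 infected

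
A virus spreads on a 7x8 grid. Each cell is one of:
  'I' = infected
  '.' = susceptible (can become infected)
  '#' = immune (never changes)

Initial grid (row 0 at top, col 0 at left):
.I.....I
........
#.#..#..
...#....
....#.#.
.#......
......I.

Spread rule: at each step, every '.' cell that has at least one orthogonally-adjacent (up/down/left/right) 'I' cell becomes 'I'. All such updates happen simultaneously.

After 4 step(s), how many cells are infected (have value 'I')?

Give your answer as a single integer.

Answer: 40

Derivation:
Step 0 (initial): 3 infected
Step 1: +8 new -> 11 infected
Step 2: +10 new -> 21 infected
Step 3: +10 new -> 31 infected
Step 4: +9 new -> 40 infected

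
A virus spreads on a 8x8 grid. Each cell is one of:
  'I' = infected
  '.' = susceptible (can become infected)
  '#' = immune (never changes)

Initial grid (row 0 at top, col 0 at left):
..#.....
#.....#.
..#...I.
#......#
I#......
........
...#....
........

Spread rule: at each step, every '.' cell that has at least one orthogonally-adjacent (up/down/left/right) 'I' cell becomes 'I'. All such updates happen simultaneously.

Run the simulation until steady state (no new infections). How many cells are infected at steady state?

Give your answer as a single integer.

Step 0 (initial): 2 infected
Step 1: +4 new -> 6 infected
Step 2: +7 new -> 13 infected
Step 3: +11 new -> 24 infected
Step 4: +12 new -> 36 infected
Step 5: +9 new -> 45 infected
Step 6: +6 new -> 51 infected
Step 7: +3 new -> 54 infected
Step 8: +2 new -> 56 infected
Step 9: +0 new -> 56 infected

Answer: 56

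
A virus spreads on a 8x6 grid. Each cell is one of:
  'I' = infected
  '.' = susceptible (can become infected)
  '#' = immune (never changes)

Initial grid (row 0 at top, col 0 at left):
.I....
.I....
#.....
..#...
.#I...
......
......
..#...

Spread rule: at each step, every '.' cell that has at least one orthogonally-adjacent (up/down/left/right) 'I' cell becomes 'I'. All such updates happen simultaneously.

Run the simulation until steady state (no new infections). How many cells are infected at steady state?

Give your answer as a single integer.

Step 0 (initial): 3 infected
Step 1: +7 new -> 10 infected
Step 2: +9 new -> 19 infected
Step 3: +10 new -> 29 infected
Step 4: +10 new -> 39 infected
Step 5: +4 new -> 43 infected
Step 6: +1 new -> 44 infected
Step 7: +0 new -> 44 infected

Answer: 44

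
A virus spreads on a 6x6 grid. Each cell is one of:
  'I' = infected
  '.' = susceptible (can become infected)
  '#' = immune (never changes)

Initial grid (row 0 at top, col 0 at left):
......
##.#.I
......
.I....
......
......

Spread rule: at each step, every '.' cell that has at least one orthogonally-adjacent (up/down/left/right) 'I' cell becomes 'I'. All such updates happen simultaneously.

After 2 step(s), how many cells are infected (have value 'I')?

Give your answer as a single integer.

Step 0 (initial): 2 infected
Step 1: +7 new -> 9 infected
Step 2: +9 new -> 18 infected

Answer: 18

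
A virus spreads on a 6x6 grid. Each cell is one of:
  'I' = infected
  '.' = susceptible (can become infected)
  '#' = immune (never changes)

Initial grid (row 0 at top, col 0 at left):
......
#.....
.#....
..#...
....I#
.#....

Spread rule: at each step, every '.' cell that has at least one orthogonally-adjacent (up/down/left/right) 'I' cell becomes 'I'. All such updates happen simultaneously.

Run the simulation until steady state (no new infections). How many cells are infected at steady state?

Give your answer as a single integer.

Answer: 31

Derivation:
Step 0 (initial): 1 infected
Step 1: +3 new -> 4 infected
Step 2: +6 new -> 10 infected
Step 3: +5 new -> 15 infected
Step 4: +6 new -> 21 infected
Step 5: +5 new -> 26 infected
Step 6: +3 new -> 29 infected
Step 7: +1 new -> 30 infected
Step 8: +1 new -> 31 infected
Step 9: +0 new -> 31 infected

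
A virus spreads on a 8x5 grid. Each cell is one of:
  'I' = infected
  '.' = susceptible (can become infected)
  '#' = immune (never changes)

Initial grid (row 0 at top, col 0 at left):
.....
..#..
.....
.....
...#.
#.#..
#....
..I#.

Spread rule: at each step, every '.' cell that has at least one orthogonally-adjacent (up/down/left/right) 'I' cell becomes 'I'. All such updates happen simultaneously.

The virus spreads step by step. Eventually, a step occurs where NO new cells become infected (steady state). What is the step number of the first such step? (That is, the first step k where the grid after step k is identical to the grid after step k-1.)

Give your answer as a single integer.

Answer: 11

Derivation:
Step 0 (initial): 1 infected
Step 1: +2 new -> 3 infected
Step 2: +3 new -> 6 infected
Step 3: +3 new -> 9 infected
Step 4: +3 new -> 12 infected
Step 5: +4 new -> 16 infected
Step 6: +4 new -> 20 infected
Step 7: +5 new -> 25 infected
Step 8: +4 new -> 29 infected
Step 9: +4 new -> 33 infected
Step 10: +1 new -> 34 infected
Step 11: +0 new -> 34 infected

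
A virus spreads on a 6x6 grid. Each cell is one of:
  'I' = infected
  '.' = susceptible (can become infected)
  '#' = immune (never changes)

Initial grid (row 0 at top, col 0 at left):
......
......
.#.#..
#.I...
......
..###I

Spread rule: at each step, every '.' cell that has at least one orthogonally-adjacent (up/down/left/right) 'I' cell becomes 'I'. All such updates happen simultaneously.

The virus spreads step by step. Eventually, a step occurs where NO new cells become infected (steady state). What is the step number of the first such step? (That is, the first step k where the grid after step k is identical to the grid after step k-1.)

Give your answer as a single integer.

Step 0 (initial): 2 infected
Step 1: +5 new -> 7 infected
Step 2: +6 new -> 13 infected
Step 3: +7 new -> 20 infected
Step 4: +6 new -> 26 infected
Step 5: +4 new -> 30 infected
Step 6: +0 new -> 30 infected

Answer: 6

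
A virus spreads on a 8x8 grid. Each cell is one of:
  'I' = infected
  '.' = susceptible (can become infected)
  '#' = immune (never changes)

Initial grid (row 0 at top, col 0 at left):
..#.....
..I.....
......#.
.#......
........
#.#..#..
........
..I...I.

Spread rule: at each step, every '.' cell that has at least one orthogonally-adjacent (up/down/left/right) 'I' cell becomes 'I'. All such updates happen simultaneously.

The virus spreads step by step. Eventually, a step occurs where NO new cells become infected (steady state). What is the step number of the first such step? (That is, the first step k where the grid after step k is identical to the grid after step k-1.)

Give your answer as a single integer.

Step 0 (initial): 3 infected
Step 1: +9 new -> 12 infected
Step 2: +14 new -> 26 infected
Step 3: +13 new -> 39 infected
Step 4: +11 new -> 50 infected
Step 5: +6 new -> 56 infected
Step 6: +2 new -> 58 infected
Step 7: +0 new -> 58 infected

Answer: 7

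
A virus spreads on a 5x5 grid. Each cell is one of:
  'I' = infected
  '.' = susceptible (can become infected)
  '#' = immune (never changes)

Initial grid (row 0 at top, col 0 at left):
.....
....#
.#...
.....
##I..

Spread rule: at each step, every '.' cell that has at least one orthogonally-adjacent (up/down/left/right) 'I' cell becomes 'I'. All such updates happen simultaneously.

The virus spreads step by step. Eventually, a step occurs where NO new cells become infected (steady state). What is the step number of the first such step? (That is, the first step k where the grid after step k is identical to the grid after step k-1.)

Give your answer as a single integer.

Answer: 7

Derivation:
Step 0 (initial): 1 infected
Step 1: +2 new -> 3 infected
Step 2: +4 new -> 7 infected
Step 3: +4 new -> 11 infected
Step 4: +5 new -> 16 infected
Step 5: +3 new -> 19 infected
Step 6: +2 new -> 21 infected
Step 7: +0 new -> 21 infected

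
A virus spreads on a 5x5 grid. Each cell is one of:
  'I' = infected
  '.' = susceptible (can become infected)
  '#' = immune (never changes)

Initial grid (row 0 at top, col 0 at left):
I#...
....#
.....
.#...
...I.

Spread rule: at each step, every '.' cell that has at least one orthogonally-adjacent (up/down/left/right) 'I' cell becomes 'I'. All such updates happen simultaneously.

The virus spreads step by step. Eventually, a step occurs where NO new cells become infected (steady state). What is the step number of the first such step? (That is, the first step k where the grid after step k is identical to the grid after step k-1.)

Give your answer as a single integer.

Answer: 6

Derivation:
Step 0 (initial): 2 infected
Step 1: +4 new -> 6 infected
Step 2: +6 new -> 12 infected
Step 3: +7 new -> 19 infected
Step 4: +2 new -> 21 infected
Step 5: +1 new -> 22 infected
Step 6: +0 new -> 22 infected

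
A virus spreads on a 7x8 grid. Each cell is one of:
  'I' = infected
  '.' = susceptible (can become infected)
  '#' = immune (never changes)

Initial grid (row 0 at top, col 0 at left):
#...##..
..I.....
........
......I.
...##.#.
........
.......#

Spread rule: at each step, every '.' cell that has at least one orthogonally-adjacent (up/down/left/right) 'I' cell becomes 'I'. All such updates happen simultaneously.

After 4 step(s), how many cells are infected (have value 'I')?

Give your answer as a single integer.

Answer: 39

Derivation:
Step 0 (initial): 2 infected
Step 1: +7 new -> 9 infected
Step 2: +13 new -> 22 infected
Step 3: +10 new -> 32 infected
Step 4: +7 new -> 39 infected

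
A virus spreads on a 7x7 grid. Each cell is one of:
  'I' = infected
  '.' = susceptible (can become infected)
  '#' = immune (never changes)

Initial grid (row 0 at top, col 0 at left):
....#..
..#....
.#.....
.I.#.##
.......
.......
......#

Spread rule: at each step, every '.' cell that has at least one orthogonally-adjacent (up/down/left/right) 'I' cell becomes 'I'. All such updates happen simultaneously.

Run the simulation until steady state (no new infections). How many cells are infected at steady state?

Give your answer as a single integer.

Step 0 (initial): 1 infected
Step 1: +3 new -> 4 infected
Step 2: +5 new -> 9 infected
Step 3: +6 new -> 15 infected
Step 4: +8 new -> 23 infected
Step 5: +8 new -> 31 infected
Step 6: +6 new -> 37 infected
Step 7: +4 new -> 41 infected
Step 8: +1 new -> 42 infected
Step 9: +0 new -> 42 infected

Answer: 42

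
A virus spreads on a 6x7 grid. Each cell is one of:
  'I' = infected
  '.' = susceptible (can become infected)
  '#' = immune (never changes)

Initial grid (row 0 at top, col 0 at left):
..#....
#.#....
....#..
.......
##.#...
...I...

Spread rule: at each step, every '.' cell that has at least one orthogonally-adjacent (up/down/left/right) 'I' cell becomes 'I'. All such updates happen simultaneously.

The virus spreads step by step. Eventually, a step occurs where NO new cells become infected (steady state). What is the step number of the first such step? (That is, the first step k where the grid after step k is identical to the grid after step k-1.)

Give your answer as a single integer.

Step 0 (initial): 1 infected
Step 1: +2 new -> 3 infected
Step 2: +4 new -> 7 infected
Step 3: +5 new -> 12 infected
Step 4: +5 new -> 17 infected
Step 5: +5 new -> 22 infected
Step 6: +5 new -> 27 infected
Step 7: +5 new -> 32 infected
Step 8: +3 new -> 35 infected
Step 9: +0 new -> 35 infected

Answer: 9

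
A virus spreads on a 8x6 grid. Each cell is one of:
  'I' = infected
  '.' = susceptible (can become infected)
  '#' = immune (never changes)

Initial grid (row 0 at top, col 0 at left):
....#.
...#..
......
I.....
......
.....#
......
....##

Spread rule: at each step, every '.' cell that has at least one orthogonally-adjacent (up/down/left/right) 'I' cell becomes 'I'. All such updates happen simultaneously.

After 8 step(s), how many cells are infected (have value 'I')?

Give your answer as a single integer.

Answer: 43

Derivation:
Step 0 (initial): 1 infected
Step 1: +3 new -> 4 infected
Step 2: +5 new -> 9 infected
Step 3: +7 new -> 16 infected
Step 4: +8 new -> 24 infected
Step 5: +7 new -> 31 infected
Step 6: +7 new -> 38 infected
Step 7: +3 new -> 41 infected
Step 8: +2 new -> 43 infected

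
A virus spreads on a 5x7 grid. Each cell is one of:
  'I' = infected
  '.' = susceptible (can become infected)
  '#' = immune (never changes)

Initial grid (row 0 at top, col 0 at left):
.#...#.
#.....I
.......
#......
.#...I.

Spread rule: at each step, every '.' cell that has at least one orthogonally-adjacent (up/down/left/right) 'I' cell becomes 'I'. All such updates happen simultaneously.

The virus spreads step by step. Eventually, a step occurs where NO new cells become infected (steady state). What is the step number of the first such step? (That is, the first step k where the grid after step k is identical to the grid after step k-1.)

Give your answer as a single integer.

Step 0 (initial): 2 infected
Step 1: +6 new -> 8 infected
Step 2: +5 new -> 13 infected
Step 3: +5 new -> 18 infected
Step 4: +4 new -> 22 infected
Step 5: +4 new -> 26 infected
Step 6: +1 new -> 27 infected
Step 7: +1 new -> 28 infected
Step 8: +0 new -> 28 infected

Answer: 8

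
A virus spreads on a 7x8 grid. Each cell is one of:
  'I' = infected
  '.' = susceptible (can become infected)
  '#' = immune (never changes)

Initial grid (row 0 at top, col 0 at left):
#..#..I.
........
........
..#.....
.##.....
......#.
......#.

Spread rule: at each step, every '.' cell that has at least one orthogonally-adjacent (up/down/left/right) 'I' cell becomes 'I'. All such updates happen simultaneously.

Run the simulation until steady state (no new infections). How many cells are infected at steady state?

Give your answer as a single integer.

Step 0 (initial): 1 infected
Step 1: +3 new -> 4 infected
Step 2: +4 new -> 8 infected
Step 3: +4 new -> 12 infected
Step 4: +5 new -> 17 infected
Step 5: +5 new -> 22 infected
Step 6: +7 new -> 29 infected
Step 7: +7 new -> 36 infected
Step 8: +4 new -> 40 infected
Step 9: +3 new -> 43 infected
Step 10: +3 new -> 46 infected
Step 11: +2 new -> 48 infected
Step 12: +1 new -> 49 infected
Step 13: +0 new -> 49 infected

Answer: 49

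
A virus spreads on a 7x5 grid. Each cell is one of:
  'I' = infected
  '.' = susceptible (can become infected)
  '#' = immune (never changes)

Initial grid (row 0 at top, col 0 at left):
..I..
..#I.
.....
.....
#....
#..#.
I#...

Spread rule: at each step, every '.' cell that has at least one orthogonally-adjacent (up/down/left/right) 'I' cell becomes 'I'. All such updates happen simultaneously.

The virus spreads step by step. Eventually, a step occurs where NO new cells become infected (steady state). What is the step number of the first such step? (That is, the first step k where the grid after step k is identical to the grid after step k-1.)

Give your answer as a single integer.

Step 0 (initial): 3 infected
Step 1: +4 new -> 7 infected
Step 2: +6 new -> 13 infected
Step 3: +5 new -> 18 infected
Step 4: +4 new -> 22 infected
Step 5: +4 new -> 26 infected
Step 6: +3 new -> 29 infected
Step 7: +1 new -> 30 infected
Step 8: +0 new -> 30 infected

Answer: 8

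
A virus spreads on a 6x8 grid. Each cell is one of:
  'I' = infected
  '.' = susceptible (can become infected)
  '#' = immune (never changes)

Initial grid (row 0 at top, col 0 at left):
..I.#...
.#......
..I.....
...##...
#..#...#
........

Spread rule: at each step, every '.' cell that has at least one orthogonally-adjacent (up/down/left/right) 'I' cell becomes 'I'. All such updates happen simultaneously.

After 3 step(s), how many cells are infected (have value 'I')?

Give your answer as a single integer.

Step 0 (initial): 2 infected
Step 1: +6 new -> 8 infected
Step 2: +6 new -> 14 infected
Step 3: +6 new -> 20 infected

Answer: 20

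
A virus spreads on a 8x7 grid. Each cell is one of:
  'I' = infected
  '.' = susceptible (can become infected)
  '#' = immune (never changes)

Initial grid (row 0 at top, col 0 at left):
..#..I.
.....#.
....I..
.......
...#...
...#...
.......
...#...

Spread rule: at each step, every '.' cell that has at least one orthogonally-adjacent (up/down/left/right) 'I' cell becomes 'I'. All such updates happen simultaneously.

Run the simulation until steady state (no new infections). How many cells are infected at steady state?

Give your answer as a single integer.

Step 0 (initial): 2 infected
Step 1: +6 new -> 8 infected
Step 2: +8 new -> 16 infected
Step 3: +6 new -> 22 infected
Step 4: +7 new -> 29 infected
Step 5: +9 new -> 38 infected
Step 6: +6 new -> 44 infected
Step 7: +4 new -> 48 infected
Step 8: +2 new -> 50 infected
Step 9: +1 new -> 51 infected
Step 10: +0 new -> 51 infected

Answer: 51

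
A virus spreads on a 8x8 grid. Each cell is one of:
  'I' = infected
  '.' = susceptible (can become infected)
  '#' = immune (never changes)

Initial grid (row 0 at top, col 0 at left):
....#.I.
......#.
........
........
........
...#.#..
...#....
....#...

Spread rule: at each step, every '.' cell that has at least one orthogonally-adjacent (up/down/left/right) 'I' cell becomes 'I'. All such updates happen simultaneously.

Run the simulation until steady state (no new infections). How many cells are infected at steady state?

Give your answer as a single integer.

Step 0 (initial): 1 infected
Step 1: +2 new -> 3 infected
Step 2: +2 new -> 5 infected
Step 3: +3 new -> 8 infected
Step 4: +5 new -> 13 infected
Step 5: +7 new -> 20 infected
Step 6: +7 new -> 27 infected
Step 7: +8 new -> 35 infected
Step 8: +7 new -> 42 infected
Step 9: +5 new -> 47 infected
Step 10: +4 new -> 51 infected
Step 11: +3 new -> 54 infected
Step 12: +3 new -> 57 infected
Step 13: +1 new -> 58 infected
Step 14: +0 new -> 58 infected

Answer: 58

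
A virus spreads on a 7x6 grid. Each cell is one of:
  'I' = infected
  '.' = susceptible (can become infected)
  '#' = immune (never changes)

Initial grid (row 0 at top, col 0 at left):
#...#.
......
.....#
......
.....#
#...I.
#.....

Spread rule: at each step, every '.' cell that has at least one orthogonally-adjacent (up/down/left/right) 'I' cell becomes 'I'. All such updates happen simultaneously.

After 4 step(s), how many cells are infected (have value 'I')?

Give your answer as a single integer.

Answer: 21

Derivation:
Step 0 (initial): 1 infected
Step 1: +4 new -> 5 infected
Step 2: +5 new -> 10 infected
Step 3: +6 new -> 16 infected
Step 4: +5 new -> 21 infected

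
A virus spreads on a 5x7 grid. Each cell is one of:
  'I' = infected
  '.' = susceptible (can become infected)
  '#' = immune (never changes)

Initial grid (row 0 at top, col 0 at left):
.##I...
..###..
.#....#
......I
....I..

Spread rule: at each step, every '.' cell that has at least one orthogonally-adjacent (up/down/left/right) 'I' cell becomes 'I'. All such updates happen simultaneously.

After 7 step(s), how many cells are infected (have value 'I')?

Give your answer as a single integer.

Answer: 26

Derivation:
Step 0 (initial): 3 infected
Step 1: +6 new -> 9 infected
Step 2: +5 new -> 14 infected
Step 3: +5 new -> 19 infected
Step 4: +4 new -> 23 infected
Step 5: +1 new -> 24 infected
Step 6: +1 new -> 25 infected
Step 7: +1 new -> 26 infected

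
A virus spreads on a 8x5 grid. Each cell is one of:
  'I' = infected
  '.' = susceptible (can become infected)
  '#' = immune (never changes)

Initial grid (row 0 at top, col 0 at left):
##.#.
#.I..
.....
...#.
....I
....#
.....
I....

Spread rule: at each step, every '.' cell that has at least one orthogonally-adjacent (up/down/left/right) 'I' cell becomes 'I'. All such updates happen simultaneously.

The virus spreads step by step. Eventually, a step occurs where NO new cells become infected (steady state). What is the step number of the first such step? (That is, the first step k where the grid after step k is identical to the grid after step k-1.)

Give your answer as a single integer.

Answer: 5

Derivation:
Step 0 (initial): 3 infected
Step 1: +8 new -> 11 infected
Step 2: +10 new -> 21 infected
Step 3: +10 new -> 31 infected
Step 4: +3 new -> 34 infected
Step 5: +0 new -> 34 infected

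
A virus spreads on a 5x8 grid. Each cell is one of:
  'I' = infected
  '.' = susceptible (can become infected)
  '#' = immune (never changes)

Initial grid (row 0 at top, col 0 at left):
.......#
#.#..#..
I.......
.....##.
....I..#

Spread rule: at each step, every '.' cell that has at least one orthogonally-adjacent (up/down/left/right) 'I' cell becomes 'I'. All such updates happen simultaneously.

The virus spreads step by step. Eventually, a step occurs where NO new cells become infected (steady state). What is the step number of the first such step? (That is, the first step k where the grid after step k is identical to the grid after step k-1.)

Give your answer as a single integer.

Answer: 7

Derivation:
Step 0 (initial): 2 infected
Step 1: +5 new -> 7 infected
Step 2: +8 new -> 15 infected
Step 3: +6 new -> 21 infected
Step 4: +5 new -> 26 infected
Step 5: +4 new -> 30 infected
Step 6: +3 new -> 33 infected
Step 7: +0 new -> 33 infected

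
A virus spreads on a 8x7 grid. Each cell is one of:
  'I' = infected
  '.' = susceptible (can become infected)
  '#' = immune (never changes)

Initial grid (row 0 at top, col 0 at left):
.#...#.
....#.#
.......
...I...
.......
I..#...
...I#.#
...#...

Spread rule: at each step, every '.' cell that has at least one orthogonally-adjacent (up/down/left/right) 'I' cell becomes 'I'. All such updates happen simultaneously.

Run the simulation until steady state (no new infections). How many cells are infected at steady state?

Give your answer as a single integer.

Answer: 47

Derivation:
Step 0 (initial): 3 infected
Step 1: +8 new -> 11 infected
Step 2: +13 new -> 24 infected
Step 3: +9 new -> 33 infected
Step 4: +8 new -> 41 infected
Step 5: +3 new -> 44 infected
Step 6: +1 new -> 45 infected
Step 7: +2 new -> 47 infected
Step 8: +0 new -> 47 infected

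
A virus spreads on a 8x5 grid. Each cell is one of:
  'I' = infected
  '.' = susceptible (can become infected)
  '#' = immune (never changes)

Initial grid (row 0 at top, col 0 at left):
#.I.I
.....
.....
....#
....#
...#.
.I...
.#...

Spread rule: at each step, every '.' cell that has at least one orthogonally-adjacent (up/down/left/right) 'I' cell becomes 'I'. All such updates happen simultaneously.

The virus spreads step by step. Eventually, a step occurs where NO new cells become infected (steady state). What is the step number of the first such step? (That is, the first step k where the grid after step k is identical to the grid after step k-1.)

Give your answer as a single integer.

Answer: 5

Derivation:
Step 0 (initial): 3 infected
Step 1: +7 new -> 10 infected
Step 2: +10 new -> 20 infected
Step 3: +9 new -> 29 infected
Step 4: +6 new -> 35 infected
Step 5: +0 new -> 35 infected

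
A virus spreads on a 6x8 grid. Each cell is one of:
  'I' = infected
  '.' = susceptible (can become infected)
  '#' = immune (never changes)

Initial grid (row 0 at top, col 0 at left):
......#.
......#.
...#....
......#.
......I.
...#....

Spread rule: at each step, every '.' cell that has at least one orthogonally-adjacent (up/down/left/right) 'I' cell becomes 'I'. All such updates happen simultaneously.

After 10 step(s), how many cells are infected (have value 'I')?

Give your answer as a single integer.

Answer: 43

Derivation:
Step 0 (initial): 1 infected
Step 1: +3 new -> 4 infected
Step 2: +5 new -> 9 infected
Step 3: +5 new -> 14 infected
Step 4: +6 new -> 20 infected
Step 5: +6 new -> 26 infected
Step 6: +6 new -> 32 infected
Step 7: +5 new -> 37 infected
Step 8: +3 new -> 40 infected
Step 9: +2 new -> 42 infected
Step 10: +1 new -> 43 infected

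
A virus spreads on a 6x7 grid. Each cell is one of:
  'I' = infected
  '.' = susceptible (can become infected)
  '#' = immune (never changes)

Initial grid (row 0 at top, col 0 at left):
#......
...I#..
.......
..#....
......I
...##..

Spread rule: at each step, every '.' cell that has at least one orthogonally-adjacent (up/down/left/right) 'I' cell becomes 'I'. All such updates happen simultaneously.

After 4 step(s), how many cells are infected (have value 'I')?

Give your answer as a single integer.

Answer: 31

Derivation:
Step 0 (initial): 2 infected
Step 1: +6 new -> 8 infected
Step 2: +10 new -> 18 infected
Step 3: +8 new -> 26 infected
Step 4: +5 new -> 31 infected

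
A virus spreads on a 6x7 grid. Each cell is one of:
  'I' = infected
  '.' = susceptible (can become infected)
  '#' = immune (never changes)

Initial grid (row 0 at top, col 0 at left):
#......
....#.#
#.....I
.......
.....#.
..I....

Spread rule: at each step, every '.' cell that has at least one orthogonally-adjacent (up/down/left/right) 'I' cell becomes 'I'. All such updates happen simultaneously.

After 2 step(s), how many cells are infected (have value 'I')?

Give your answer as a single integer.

Answer: 16

Derivation:
Step 0 (initial): 2 infected
Step 1: +5 new -> 7 infected
Step 2: +9 new -> 16 infected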